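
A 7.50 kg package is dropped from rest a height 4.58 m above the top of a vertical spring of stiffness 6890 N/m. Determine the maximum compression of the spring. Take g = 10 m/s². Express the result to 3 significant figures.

x = 0.327 m

Let x be the compression. The total drop is H + x, and the package is instantaneously at rest at max compression, so energy conservation gives:
mg(H + x) = ½kx²
½(6890)x² − (7.50)(10)x − (7.50)(10)(4.58) = 0
3445x² − 75.00x − 343.5 = 0
x = [75.00 + √(5625 + 4.7334e+06)]/(2 × 3445) = 0.3268 m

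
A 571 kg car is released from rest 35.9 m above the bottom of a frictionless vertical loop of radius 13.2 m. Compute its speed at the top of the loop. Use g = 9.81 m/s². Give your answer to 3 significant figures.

Energy conservation: mgh = ½mv_top² + mg(2r)
v_top² = 2g(h − 2r) = 2(9.81)(35.9 − 26.40) = 186.4
v_top = 13.65 m/s

v = 13.7 m/s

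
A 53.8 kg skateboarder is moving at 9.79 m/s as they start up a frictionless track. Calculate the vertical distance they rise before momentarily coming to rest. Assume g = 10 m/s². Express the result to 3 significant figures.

By energy conservation, ½mv² = mgh
h = v²/(2g) = 9.79²/(2 × 10) = 4.792 m

h = 4.79 m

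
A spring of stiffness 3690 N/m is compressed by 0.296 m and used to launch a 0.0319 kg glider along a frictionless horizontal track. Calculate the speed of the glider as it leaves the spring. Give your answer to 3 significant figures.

Spring PE converts entirely to kinetic energy: ½kx² = ½mv²
v = x√(k/m) = 0.296 × √(3690/0.0319) = 100.7 m/s

v = 101 m/s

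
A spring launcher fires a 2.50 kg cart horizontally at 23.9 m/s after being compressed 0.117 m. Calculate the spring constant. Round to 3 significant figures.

Energy stored in the spring equals the launch KE: ½kx² = ½mv²
k = mv²/x² = (2.50)(23.9)²/(0.117)² = 104319 N/m

k = 104000 N/m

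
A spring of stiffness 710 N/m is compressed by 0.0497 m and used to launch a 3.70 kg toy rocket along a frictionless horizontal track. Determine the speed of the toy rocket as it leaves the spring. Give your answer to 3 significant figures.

Spring PE converts entirely to kinetic energy: ½kx² = ½mv²
v = x√(k/m) = 0.0497 × √(710/3.70) = 0.6885 m/s

v = 0.688 m/s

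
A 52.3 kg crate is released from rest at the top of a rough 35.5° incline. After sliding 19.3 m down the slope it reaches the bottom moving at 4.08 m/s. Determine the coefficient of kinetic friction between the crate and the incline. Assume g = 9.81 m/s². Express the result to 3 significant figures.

The energy dissipated by friction is the PE lost minus the KE gained:
mgL sinθ = 5750.2 J; ½mv² = 435.30 J
W_f = 5750.2 − 435.30 = 5315 J
μ_k = W_f/(mg cosθ · L) = 5315/(417.7 × 19.3) = 0.6593

μ_k = 0.659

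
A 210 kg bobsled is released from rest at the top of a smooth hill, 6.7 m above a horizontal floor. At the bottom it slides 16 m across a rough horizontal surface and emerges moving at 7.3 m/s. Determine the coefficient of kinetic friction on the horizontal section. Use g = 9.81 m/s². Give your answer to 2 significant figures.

μ_k = 0.25

Energy at the top = energy at the end + work done against friction:
mgh = ½mv² + μ_k m g d
mgh = 13803 J; ½mv² = 5595.4 J
W_f = 13803 − 5595.4 = 8207 J
μ_k = W_f/(mg·d) = 8207/(2060 × 16) = 0.2490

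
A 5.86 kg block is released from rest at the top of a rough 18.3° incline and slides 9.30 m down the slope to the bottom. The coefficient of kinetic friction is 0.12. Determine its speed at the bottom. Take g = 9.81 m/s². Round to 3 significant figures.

Energy: mgh = ½mv² + W_f, with h = L sinθ and W_f = μ_k (mg cosθ) L
mgh = mgL sinθ = (5.86)(9.81)(9.30)sin18.3° = 167.87 J
W_f = μ_k mg cosθ · L = (0.12)(5.86)(9.81)cos18.3°·9.30 = 60.91 J
½mv² = 167.87 − 60.91 = 106.96 J
v = √(2 × 106.96/5.86) = 6.042 m/s

v = 6.04 m/s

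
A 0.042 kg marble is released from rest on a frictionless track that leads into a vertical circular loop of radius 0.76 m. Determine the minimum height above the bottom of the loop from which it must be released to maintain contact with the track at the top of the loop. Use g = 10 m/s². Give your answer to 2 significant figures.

h = 1.9 m

At the top, for minimum speed gravity alone supplies the centripetal force: mg = mv_top²/r ⇒ v_top² = gr = 7.600 m²/s²
Energy conservation from release height h to the top (height 2r): mgh = ½mv_top² + mg(2r)
h = v_top²/(2g) + 2r = r/2 + 2r = 5r/2 = 1.900 m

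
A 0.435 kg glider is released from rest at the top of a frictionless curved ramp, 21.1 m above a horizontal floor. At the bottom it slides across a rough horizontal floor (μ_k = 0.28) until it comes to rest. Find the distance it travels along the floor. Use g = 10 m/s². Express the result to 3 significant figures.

d = 75.4 m

Energy bookkeeping (friction removes W_f = μ_k N d):
At rest all PE has been dissipated by friction: mgh = μ_k m g d
d = h/μ_k = 21.1/0.28 = 75.36 m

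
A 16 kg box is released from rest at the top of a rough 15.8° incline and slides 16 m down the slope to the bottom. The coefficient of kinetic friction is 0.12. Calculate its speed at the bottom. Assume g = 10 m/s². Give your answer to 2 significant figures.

Work–energy: mg(L sinθ) − μ_k(mg cosθ)L = ½mv²
mgh = mgL sinθ = (16)(10)(16)sin15.8° = 697.04 J
W_f = μ_k mg cosθ · L = (0.12)(16)(10)cos15.8°·16 = 295.6 J
½mv² = 697.04 − 295.6 = 401.44 J
v = √(2 × 401.44/16) = 7.084 m/s

v = 7.1 m/s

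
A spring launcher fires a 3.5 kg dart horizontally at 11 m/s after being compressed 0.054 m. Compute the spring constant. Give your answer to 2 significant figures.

Energy stored in the spring equals the launch KE: ½kx² = ½mv²
k = mv²/x² = (3.5)(11)²/(0.054)² = 145233 N/m

k = 150000 N/m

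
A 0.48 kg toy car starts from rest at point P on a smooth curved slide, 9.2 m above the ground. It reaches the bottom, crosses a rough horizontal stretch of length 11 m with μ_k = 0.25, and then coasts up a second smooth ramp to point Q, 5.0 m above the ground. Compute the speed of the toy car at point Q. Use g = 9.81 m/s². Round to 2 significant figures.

v = 5.3 m/s

Energy at P: mgh₁ = (0.48)(9.81)(9.2) = 43.321 J
Friction loss: W_f = μ_k mg d = 12.95 J
At Q: ½mv² + mgh₂ = mgh₁ − W_f
½mv² = 43.321 − 12.95 − 23.544 = 6.8278 J
v = √(2 × 6.8278/0.48) = 5.334 m/s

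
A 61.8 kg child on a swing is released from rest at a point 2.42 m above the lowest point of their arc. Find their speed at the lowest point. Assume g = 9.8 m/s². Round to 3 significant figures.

v = 6.89 m/s

By conservation of mechanical energy, mgh = ½mv²
The mass cancels from both sides.
v = √(2gh) = √(2 × 9.8 × 2.42) = √47.432 = 6.887 m/s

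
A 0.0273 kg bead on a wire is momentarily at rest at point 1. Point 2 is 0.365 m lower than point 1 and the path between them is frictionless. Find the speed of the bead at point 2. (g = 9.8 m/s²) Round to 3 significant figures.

v = 2.67 m/s

Equating total energy at the two states: mgh = ½mv²
The mass cancels from both sides.
v = √(2gh) = √(2 × 9.8 × 0.365) = √7.1540 = 2.675 m/s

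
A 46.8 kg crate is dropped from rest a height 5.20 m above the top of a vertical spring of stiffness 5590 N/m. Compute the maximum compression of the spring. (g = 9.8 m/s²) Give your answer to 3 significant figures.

Let x be the compression. The total drop is H + x, and the crate is instantaneously at rest at max compression, so energy conservation gives:
mg(H + x) = ½kx²
½(5590)x² − (46.8)(9.8)x − (46.8)(9.8)(5.20) = 0
2795x² − 458.6x − 2385 = 0
x = [458.6 + √(210351 + 2.6663e+07)]/(2 × 2795) = 1.009 m

x = 1.01 m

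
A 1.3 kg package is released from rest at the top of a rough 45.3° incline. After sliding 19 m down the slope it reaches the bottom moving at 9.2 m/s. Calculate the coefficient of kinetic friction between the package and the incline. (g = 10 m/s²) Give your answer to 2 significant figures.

μ_k = 0.69

mgh = ½mv² + μ_k (mg cosθ) L, with h = L sinθ
mgL sinθ = 175.57 J; ½mv² = 55.016 J
W_f = 175.57 − 55.016 = 120.6 J
μ_k = W_f/(mg cosθ · L) = 120.6/(9.144 × 19) = 0.6939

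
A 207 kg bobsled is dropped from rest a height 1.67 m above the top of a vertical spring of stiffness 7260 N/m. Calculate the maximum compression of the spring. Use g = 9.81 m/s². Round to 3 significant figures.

Take the reference level at the top of the uncompressed spring. At max compression the bobsled has fallen H + x and is momentarily at rest:
mg(H + x) = ½kx²
½(7260)x² − (207)(9.81)x − (207)(9.81)(1.67) = 0
3630x² − 2031x − 3391 = 0
x = [2031 + √(4.124e+06 + 4.9240e+07)]/(2 × 3630) = 1.286 m

x = 1.29 m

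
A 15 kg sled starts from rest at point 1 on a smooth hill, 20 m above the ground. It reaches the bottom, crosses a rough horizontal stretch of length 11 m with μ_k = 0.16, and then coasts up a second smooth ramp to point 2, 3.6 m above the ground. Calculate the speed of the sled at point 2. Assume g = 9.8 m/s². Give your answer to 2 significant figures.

v = 17 m/s

Energy at 1: mgh₁ = (15)(9.8)(20) = 2940.0 J
Friction loss: W_f = μ_k mg d = 258.7 J
At 2: ½mv² + mgh₂ = mgh₁ − W_f
½mv² = 2940.0 − 258.7 − 529.20 = 2152.1 J
v = √(2 × 2152.1/15) = 16.94 m/s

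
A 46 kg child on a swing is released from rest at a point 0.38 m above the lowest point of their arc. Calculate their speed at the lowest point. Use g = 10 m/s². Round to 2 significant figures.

Energy conservation between the two points: mgh = ½mv²
The mass cancels from both sides.
v = √(2gh) = √(2 × 10 × 0.38) = √7.6000 = 2.757 m/s

v = 2.8 m/s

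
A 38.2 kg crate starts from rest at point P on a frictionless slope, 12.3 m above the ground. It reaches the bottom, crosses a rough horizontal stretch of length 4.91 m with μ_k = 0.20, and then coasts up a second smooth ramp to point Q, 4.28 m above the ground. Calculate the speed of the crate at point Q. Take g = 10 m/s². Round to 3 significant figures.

v = 11.9 m/s

Energy at P: mgh₁ = (38.2)(10)(12.3) = 4698.6 J
Friction loss: W_f = μ_k mg d = 375.1 J
At Q: ½mv² + mgh₂ = mgh₁ − W_f
½mv² = 4698.6 − 375.1 − 1635.0 = 2688.5 J
v = √(2 × 2688.5/38.2) = 11.86 m/s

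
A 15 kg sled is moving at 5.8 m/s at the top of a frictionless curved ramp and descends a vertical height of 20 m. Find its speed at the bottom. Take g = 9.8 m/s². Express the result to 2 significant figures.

v = 21 m/s

Energy conservation between the two points: ½mv₀² + mgh = ½mv²
v² = v₀² + 2gh = (5.8)² + 2(9.8)(20) = 425.64
v = √425.64 = 20.63 m/s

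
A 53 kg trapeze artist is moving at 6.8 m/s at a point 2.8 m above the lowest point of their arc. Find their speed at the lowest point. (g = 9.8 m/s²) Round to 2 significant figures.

Equating total energy at the two states: ½mv₀² + mgh = ½mv²
The mass cancels from both sides.
v² = v₀² + 2gh = (6.8)² + 2(9.8)(2.8) = 101.12
v = √101.12 = 10.06 m/s

v = 10 m/s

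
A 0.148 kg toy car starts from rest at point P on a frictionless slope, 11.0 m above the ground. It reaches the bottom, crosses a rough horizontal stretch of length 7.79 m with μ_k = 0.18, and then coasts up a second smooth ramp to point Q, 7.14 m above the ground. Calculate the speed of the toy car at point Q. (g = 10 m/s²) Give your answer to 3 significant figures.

Energy at P: mgh₁ = (0.148)(10)(11.0) = 16.280 J
Friction loss: W_f = μ_k mg d = 2.075 J
At Q: ½mv² + mgh₂ = mgh₁ − W_f
½mv² = 16.280 − 2.075 − 10.567 = 3.6375 J
v = √(2 × 3.6375/0.148) = 7.011 m/s

v = 7.01 m/s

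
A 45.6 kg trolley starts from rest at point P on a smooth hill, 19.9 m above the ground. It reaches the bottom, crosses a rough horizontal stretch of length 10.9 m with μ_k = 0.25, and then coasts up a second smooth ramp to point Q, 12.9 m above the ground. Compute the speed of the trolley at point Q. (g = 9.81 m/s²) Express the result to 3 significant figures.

v = 9.16 m/s

Energy at P: mgh₁ = (45.6)(9.81)(19.9) = 8902.0 J
Friction loss: W_f = μ_k mg d = 1219 J
At Q: ½mv² + mgh₂ = mgh₁ − W_f
½mv² = 8902.0 − 1219 − 5770.6 = 1912.4 J
v = √(2 × 1912.4/45.6) = 9.158 m/s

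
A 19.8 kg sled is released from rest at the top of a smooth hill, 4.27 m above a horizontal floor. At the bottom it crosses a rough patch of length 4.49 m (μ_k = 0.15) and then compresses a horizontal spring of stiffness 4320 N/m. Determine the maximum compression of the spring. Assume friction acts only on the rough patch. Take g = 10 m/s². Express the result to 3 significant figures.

x = 0.574 m

Initial energy: E₁ = mgh = (19.8)(10)(4.27) = 845.46 J
Friction removes W_f = μ_k mg d = (0.15)(19.8)(10)(4.49) = 133.4 J
Energy reaching the spring: E = 845.46 − 133.4 = 712.11 J
At max compression ½kx² = E ⇒ x = √(2E/k) = √(2 × 712.11/4320) = 0.5742 m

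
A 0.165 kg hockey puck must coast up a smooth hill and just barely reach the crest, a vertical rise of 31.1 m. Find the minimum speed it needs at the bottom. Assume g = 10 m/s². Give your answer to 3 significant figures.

At the top it is momentarily at rest, so all KE converts to PE: ½mv² = mgh
v = √(2gh) = √(2 × 10 × 31.1) = 24.94 m/s

v = 24.9 m/s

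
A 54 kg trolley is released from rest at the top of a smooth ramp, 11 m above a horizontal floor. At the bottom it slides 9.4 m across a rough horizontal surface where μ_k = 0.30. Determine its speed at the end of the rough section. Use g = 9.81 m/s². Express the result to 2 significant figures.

v = 13 m/s

Energy at the top = energy at the end + work done against friction:
mgh = ½mv² + μ_k m g d
W_f = μ_k mg d = (0.30)(54)(9.81)(9.4) = 1494 J
½mv² = mgh − W_f = 5827.1 − 1494 = 4333.3 J
v = √(2 × 4333.3/54) = 12.67 m/s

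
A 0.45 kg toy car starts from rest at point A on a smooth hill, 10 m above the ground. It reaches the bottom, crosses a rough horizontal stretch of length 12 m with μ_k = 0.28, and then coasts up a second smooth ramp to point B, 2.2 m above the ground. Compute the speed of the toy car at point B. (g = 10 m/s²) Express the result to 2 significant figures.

Energy at A: mgh₁ = (0.45)(10)(10) = 45.000 J
Friction loss: W_f = μ_k mg d = 15.12 J
At B: ½mv² + mgh₂ = mgh₁ − W_f
½mv² = 45.000 − 15.12 − 9.9000 = 19.980 J
v = √(2 × 19.980/0.45) = 9.423 m/s

v = 9.4 m/s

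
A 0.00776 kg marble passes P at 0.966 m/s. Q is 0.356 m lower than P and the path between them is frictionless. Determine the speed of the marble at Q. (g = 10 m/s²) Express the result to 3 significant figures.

Mechanical energy is conserved (no friction): ½mv₀² + mgh = ½mv²
v² = v₀² + 2gh = (0.966)² + 2(10)(0.356) = 8.0532
v = √8.0532 = 2.838 m/s

v = 2.84 m/s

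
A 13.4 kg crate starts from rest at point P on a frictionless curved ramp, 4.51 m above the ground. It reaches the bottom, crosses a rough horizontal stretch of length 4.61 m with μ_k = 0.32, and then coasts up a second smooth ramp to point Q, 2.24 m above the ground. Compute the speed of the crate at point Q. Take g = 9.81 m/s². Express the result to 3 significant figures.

Energy at P: mgh₁ = (13.4)(9.81)(4.51) = 592.86 J
Friction loss: W_f = μ_k mg d = 193.9 J
At Q: ½mv² + mgh₂ = mgh₁ − W_f
½mv² = 592.86 − 193.9 − 294.46 = 104.48 J
v = √(2 × 104.48/13.4) = 3.949 m/s

v = 3.95 m/s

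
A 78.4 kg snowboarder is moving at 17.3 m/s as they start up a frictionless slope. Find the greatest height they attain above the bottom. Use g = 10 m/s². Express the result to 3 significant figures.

h = 15.0 m

Setting KE at the bottom equal to PE gained: ½mv² = mgh
h = v²/(2g) = 17.3²/(2 × 10) = 14.96 m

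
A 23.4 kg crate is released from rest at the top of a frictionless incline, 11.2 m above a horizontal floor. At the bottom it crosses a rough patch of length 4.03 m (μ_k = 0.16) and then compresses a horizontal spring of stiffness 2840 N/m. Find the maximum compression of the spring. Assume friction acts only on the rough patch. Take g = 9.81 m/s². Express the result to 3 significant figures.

Initial energy: E₁ = mgh = (23.4)(9.81)(11.2) = 2571.0 J
Friction removes W_f = μ_k mg d = (0.16)(23.4)(9.81)(4.03) = 148.0 J
Energy reaching the spring: E = 2571.0 − 148.0 = 2423.0 J
At max compression ½kx² = E ⇒ x = √(2E/k) = √(2 × 2423.0/2840) = 1.306 m

x = 1.31 m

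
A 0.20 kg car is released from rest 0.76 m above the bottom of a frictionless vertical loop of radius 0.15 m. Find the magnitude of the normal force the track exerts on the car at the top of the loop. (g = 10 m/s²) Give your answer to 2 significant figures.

N = 10 N

Energy from release to top (height 2r): mgh = ½mv_top² + mg(2r)
v_top² = 2g(h − 2r) = 2(10)(0.76 − 0.3000) = 9.2000 m²/s²
At the top, both N and weight point toward the centre: N + mg = mv_top²/r
N = m(v_top²/r − g) = 0.20(9.2000/0.15 − 10) = 10.27 N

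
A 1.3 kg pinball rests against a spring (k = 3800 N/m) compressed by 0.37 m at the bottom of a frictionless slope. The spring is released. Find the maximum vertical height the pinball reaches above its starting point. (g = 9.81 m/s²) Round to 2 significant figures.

h = 20 m

Energy conservation from release to the highest point: ½kx² = mgh
h = kx²/(2mg) = (3800)(0.37)²/(2 × 1.3 × 9.81) = 20.40 m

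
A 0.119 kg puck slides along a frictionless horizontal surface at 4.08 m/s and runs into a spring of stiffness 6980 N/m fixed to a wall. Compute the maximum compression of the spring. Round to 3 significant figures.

x = 0.0168 m

All KE is stored as spring PE at maximum compression: ½mv² = ½kx²
x = v√(m/k) = 4.08 × √(0.119/6980) = 0.01685 m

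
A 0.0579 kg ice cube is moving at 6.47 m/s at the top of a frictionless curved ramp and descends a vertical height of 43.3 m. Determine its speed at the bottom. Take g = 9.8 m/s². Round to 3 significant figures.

Energy conservation between the two points: ½mv₀² + mgh = ½mv²
v² = v₀² + 2gh = (6.47)² + 2(9.8)(43.3) = 890.54
v = √890.54 = 29.84 m/s

v = 29.8 m/s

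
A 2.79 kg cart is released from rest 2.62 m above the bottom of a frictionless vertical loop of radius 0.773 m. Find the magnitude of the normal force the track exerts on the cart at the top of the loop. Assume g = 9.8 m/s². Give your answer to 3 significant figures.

Energy from release to top (height 2r): mgh = ½mv_top² + mg(2r)
v_top² = 2g(h − 2r) = 2(9.8)(2.62 − 1.546) = 21.050 m²/s²
At the top, both N and weight point toward the centre: N + mg = mv_top²/r
N = m(v_top²/r − g) = 2.79(21.050/0.773 − 9.8) = 48.64 N

N = 48.6 N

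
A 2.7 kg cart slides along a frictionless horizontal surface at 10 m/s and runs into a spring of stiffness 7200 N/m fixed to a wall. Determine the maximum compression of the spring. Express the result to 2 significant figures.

x = 0.19 m

Conservation of energy between contact and max compression: ½mv² = ½kx²
x = v√(m/k) = 10 × √(2.7/7200) = 0.1936 m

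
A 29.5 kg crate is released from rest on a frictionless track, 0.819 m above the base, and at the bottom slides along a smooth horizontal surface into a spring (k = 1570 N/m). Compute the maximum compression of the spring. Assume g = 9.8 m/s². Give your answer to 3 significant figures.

Gravitational PE at the top equals spring PE at max compression: mgh = ½kx²
x = √(2mgh/k) = √(2 × 29.5 × 9.8 × 0.819 / 1570) = 0.5492 m

x = 0.549 m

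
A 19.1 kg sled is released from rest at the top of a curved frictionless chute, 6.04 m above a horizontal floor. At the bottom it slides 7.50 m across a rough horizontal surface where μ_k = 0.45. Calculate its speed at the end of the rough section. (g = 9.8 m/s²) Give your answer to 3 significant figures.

v = 7.23 m/s

Applying the work–energy principle:
mgh = ½mv² + μ_k m g d
W_f = μ_k mg d = (0.45)(19.1)(9.8)(7.50) = 631.7 J
½mv² = mgh − W_f = 1130.6 − 631.7 = 498.83 J
v = √(2 × 498.83/19.1) = 7.227 m/s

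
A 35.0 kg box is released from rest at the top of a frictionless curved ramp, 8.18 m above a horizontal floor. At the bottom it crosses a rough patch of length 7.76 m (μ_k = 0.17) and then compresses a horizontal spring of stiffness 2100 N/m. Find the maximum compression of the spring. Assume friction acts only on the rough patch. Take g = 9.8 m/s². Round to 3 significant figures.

x = 1.50 m

Initial energy: E₁ = mgh = (35.0)(9.8)(8.18) = 2805.7 J
Friction removes W_f = μ_k mg d = (0.17)(35.0)(9.8)(7.76) = 452.5 J
Energy reaching the spring: E = 2805.7 − 452.5 = 2353.3 J
At max compression ½kx² = E ⇒ x = √(2E/k) = √(2 × 2353.3/2100) = 1.497 m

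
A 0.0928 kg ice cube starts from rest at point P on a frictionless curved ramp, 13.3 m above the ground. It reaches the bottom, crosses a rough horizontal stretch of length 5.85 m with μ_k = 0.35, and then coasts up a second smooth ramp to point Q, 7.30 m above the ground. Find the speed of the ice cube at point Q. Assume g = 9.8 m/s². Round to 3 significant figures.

v = 8.80 m/s

Energy at P: mgh₁ = (0.0928)(9.8)(13.3) = 12.096 J
Friction loss: W_f = μ_k mg d = 1.862 J
At Q: ½mv² + mgh₂ = mgh₁ − W_f
½mv² = 12.096 − 1.862 − 6.6389 = 3.5946 J
v = √(2 × 3.5946/0.0928) = 8.802 m/s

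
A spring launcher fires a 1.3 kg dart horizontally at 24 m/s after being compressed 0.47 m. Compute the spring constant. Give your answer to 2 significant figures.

½kx² = ½mv²
k = mv²/x² = (1.3)(24)²/(0.47)² = 3390 N/m

k = 3400 N/m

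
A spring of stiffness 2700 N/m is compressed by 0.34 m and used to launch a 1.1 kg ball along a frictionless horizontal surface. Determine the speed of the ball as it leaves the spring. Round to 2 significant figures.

v = 17 m/s

Spring PE converts entirely to kinetic energy: ½kx² = ½mv²
v = x√(k/m) = 0.34 × √(2700/1.1) = 16.84 m/s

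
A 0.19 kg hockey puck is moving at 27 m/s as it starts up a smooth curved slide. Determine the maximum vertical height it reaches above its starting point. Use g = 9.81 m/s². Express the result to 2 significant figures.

h = 37 m

Setting KE at the bottom equal to PE gained: ½mv² = mgh
h = v²/(2g) = 27²/(2 × 9.81) = 37.16 m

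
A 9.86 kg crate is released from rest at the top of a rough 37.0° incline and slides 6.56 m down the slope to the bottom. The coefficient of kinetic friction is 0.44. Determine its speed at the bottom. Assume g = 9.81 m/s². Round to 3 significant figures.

v = 5.68 m/s

Energy: mgh = ½mv² + W_f, with h = L sinθ and W_f = μ_k (mg cosθ) L
mgh = mgL sinθ = (9.86)(9.81)(6.56)sin37.0° = 381.87 J
W_f = μ_k mg cosθ · L = (0.44)(9.86)(9.81)cos37.0°·6.56 = 223.0 J
½mv² = 381.87 − 223.0 = 158.90 J
v = √(2 × 158.90/9.86) = 5.677 m/s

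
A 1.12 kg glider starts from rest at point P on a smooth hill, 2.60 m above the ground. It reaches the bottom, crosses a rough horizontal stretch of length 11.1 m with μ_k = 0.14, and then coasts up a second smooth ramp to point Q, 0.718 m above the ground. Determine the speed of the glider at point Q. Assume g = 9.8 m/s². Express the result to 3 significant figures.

v = 2.54 m/s

Energy at P: mgh₁ = (1.12)(9.8)(2.60) = 28.538 J
Friction loss: W_f = μ_k mg d = 17.06 J
At Q: ½mv² + mgh₂ = mgh₁ − W_f
½mv² = 28.538 − 17.06 − 7.8808 = 3.6001 J
v = √(2 × 3.6001/1.12) = 2.536 m/s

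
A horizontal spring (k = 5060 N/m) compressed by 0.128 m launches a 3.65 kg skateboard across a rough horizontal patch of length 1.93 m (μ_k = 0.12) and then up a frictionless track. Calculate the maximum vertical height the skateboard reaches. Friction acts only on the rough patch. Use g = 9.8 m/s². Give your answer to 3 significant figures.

Spring energy: E₀ = ½kx² = ½(5060)(0.128)² = 41.452 J
Friction: W_f = μ_k mg d = (0.12)(3.65)(9.8)(1.93) = 8.284 J
Energy at base of ramp: E = 41.452 − 8.284 = 33.167 J
At max height all remaining energy is PE: mgh = E ⇒ h = E/(mg) = 33.167/(3.65 × 9.8) = 0.9272 m

h = 0.927 m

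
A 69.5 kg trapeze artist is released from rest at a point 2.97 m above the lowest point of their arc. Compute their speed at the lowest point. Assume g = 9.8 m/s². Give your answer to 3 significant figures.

v = 7.63 m/s

Energy conservation between the two points: mgh = ½mv²
The mass cancels from both sides.
v = √(2gh) = √(2 × 9.8 × 2.97) = √58.212 = 7.630 m/s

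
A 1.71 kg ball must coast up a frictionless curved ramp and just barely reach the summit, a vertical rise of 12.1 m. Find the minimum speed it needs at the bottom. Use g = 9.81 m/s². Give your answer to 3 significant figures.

v = 15.4 m/s

At the top it is momentarily at rest, so all KE converts to PE: ½mv² = mgh
v = √(2gh) = √(2 × 9.81 × 12.1) = 15.41 m/s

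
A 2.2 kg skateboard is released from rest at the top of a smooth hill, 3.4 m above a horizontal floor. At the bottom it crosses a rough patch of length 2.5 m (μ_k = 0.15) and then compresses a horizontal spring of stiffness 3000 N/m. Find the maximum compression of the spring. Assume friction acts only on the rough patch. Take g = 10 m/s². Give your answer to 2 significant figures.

Initial energy: E₁ = mgh = (2.2)(10)(3.4) = 74.800 J
Friction removes W_f = μ_k mg d = (0.15)(2.2)(10)(2.5) = 8.250 J
Energy reaching the spring: E = 74.800 − 8.250 = 66.550 J
At max compression ½kx² = E ⇒ x = √(2E/k) = √(2 × 66.550/3000) = 0.2106 m

x = 0.21 m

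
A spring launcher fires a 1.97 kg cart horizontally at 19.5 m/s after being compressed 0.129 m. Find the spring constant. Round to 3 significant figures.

k = 45000 N/m

Spring PE at full compression equals KE at release: ½kx² = ½mv²
k = mv²/x² = (1.97)(19.5)²/(0.129)² = 45015 N/m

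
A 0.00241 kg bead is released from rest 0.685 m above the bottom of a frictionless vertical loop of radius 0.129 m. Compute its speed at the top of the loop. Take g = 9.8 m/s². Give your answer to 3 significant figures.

Energy conservation: mgh = ½mv_top² + mg(2r)
v_top² = 2g(h − 2r) = 2(9.8)(0.685 − 0.2580) = 8.369
v_top = 2.893 m/s

v = 2.89 m/s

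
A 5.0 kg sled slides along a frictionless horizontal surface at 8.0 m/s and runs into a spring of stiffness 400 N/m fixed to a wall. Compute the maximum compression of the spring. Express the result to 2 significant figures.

Conservation of energy between contact and max compression: ½mv² = ½kx²
x = v√(m/k) = 8.0 × √(5.0/400) = 0.8944 m

x = 0.89 m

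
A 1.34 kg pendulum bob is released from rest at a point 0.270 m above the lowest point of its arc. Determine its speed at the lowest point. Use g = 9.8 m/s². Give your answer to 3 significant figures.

Mechanical energy is conserved (no friction): mgh = ½mv²
v = √(2gh) = √(2 × 9.8 × 0.270) = √5.2920 = 2.300 m/s

v = 2.30 m/s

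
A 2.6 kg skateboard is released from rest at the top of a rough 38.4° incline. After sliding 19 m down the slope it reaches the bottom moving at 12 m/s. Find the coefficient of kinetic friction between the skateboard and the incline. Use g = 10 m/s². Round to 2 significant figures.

Energy balance down the incline: mg L sinθ − ½mv² = μ_k (mg cosθ) L
mgL sinθ = 306.85 J; ½mv² = 187.20 J
W_f = 306.85 − 187.20 = 119.6 J
μ_k = W_f/(mg cosθ · L) = 119.6/(20.38 × 19) = 0.3090

μ_k = 0.31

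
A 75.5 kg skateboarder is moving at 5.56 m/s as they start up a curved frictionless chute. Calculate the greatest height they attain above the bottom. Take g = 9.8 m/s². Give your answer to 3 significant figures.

By energy conservation, ½mv² = mgh
h = v²/(2g) = 5.56²/(2 × 9.8) = 1.577 m

h = 1.58 m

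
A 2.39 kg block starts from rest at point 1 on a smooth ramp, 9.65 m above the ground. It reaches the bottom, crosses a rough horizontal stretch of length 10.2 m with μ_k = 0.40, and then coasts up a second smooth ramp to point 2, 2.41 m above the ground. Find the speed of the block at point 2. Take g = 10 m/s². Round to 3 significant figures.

v = 7.95 m/s

Energy at 1: mgh₁ = (2.39)(10)(9.65) = 230.64 J
Friction loss: W_f = μ_k mg d = 97.51 J
At 2: ½mv² + mgh₂ = mgh₁ − W_f
½mv² = 230.64 − 97.51 − 57.599 = 75.524 J
v = √(2 × 75.524/2.39) = 7.950 m/s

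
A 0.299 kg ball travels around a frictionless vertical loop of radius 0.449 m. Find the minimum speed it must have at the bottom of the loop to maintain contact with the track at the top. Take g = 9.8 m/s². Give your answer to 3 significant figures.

At the top: mg = mv_top²/r ⇒ v_top² = gr = 4.400 m²/s²
Energy from bottom to top (height 2r): ½mv_bot² = ½mv_top² + mg(2r)
v_bot² = gr + 4gr = 5gr = 22.00
v_bot = √(5gr) = 4.691 m/s

v = 4.69 m/s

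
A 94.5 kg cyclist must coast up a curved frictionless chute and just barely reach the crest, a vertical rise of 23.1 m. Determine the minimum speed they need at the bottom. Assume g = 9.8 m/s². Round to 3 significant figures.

At the top they are momentarily at rest, so all KE converts to PE: ½mv² = mgh
v = √(2gh) = √(2 × 9.8 × 23.1) = 21.28 m/s

v = 21.3 m/s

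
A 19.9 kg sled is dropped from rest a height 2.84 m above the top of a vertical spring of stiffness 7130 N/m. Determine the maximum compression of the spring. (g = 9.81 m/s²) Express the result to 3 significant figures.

x = 0.423 m

Measuring PE from the top of the relaxed spring, at max compression the sled has dropped H + x with zero KE, so:
mg(H + x) = ½kx²
½(7130)x² − (19.9)(9.81)x − (19.9)(9.81)(2.84) = 0
3565x² − 195.2x − 554.4 = 0
x = [195.2 + √(38110 + 7.9061e+06)]/(2 × 3565) = 0.4227 m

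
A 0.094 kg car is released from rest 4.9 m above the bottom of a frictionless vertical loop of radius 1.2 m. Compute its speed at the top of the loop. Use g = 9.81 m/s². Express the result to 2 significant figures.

Energy conservation: mgh = ½mv_top² + mg(2r)
v_top² = 2g(h − 2r) = 2(9.81)(4.9 − 2.400) = 49.05
v_top = 7.004 m/s

v = 7.0 m/s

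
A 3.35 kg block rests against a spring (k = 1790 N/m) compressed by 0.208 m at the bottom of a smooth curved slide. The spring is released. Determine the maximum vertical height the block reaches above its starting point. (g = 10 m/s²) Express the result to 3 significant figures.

At maximum height the block is at rest, so ½kx² = mgh
h = kx²/(2mg) = (1790)(0.208)²/(2 × 3.35 × 10) = 1.156 m

h = 1.16 m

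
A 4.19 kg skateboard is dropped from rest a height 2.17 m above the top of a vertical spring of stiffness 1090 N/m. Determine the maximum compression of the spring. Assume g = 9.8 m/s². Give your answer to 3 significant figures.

Let x be the compression. The total drop is H + x, and the skateboard is instantaneously at rest at max compression, so energy conservation gives:
mg(H + x) = ½kx²
½(1090)x² − (4.19)(9.8)x − (4.19)(9.8)(2.17) = 0
545.0x² − 41.06x − 89.10 = 0
x = [41.06 + √(1686 + 194248)]/(2 × 545.0) = 0.4438 m

x = 0.444 m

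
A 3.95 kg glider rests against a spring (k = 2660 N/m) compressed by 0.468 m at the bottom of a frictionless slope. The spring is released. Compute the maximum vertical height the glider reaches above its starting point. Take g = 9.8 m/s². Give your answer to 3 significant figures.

At maximum height the glider is at rest, so ½kx² = mgh
h = kx²/(2mg) = (2660)(0.468)²/(2 × 3.95 × 9.8) = 7.525 m

h = 7.53 m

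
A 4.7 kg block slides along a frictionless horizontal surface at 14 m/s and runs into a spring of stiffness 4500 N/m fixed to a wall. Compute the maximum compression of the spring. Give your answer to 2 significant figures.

At max compression the block is momentarily at rest: ½mv² = ½kx²
x = v√(m/k) = 14 × √(4.7/4500) = 0.4525 m

x = 0.45 m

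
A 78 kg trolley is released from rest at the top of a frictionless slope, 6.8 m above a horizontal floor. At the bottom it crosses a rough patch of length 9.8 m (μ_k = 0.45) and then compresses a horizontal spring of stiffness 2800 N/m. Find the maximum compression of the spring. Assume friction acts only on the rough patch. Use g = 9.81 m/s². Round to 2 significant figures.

Initial energy: E₁ = mgh = (78)(9.81)(6.8) = 5203.2 J
Friction removes W_f = μ_k mg d = (0.45)(78)(9.81)(9.8) = 3374 J
Energy reaching the spring: E = 5203.2 − 3374 = 1828.8 J
At max compression ½kx² = E ⇒ x = √(2E/k) = √(2 × 1828.8/2800) = 1.143 m

x = 1.1 m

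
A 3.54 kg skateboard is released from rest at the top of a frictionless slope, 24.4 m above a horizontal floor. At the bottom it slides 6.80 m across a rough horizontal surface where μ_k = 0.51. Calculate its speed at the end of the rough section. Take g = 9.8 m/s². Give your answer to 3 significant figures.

v = 20.3 m/s

Applying the work–energy principle:
mgh = ½mv² + μ_k m g d
W_f = μ_k mg d = (0.51)(3.54)(9.8)(6.80) = 120.3 J
½mv² = mgh − W_f = 846.48 − 120.3 = 726.17 J
v = √(2 × 726.17/3.54) = 20.26 m/s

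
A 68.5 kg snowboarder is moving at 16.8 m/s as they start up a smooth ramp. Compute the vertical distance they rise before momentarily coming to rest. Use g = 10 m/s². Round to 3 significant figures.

Setting KE at the bottom equal to PE gained: ½mv² = mgh
h = v²/(2g) = 16.8²/(2 × 10) = 14.11 m

h = 14.1 m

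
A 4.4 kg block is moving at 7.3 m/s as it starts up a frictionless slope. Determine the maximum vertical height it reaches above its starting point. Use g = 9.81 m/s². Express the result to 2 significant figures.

h = 2.7 m

Setting KE at the bottom equal to PE gained: ½mv² = mgh
h = v²/(2g) = 7.3²/(2 × 9.81) = 2.716 m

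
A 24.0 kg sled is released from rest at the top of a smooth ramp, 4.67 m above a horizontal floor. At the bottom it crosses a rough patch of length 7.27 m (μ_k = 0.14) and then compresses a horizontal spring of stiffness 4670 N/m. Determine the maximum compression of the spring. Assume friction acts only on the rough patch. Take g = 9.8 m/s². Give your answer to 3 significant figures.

x = 0.607 m

Initial energy: E₁ = mgh = (24.0)(9.8)(4.67) = 1098.4 J
Friction removes W_f = μ_k mg d = (0.14)(24.0)(9.8)(7.27) = 239.4 J
Energy reaching the spring: E = 1098.4 − 239.4 = 859.00 J
At max compression ½kx² = E ⇒ x = √(2E/k) = √(2 × 859.00/4670) = 0.6065 m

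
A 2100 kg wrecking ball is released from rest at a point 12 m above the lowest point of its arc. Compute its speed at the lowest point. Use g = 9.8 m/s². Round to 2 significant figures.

v = 15 m/s

By conservation of mechanical energy, mgh = ½mv²
v = √(2gh) = √(2 × 9.8 × 12) = √235.20 = 15.34 m/s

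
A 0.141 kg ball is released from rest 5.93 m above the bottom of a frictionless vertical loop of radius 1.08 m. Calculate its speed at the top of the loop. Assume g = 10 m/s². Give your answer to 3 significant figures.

v = 8.68 m/s

Energy conservation: mgh = ½mv_top² + mg(2r)
v_top² = 2g(h − 2r) = 2(10)(5.93 − 2.160) = 75.40
v_top = 8.683 m/s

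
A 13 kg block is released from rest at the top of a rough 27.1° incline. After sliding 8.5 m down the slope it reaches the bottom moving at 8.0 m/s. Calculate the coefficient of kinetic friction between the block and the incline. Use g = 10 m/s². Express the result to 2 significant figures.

Energy balance down the incline: mg L sinθ − ½mv² = μ_k (mg cosθ) L
mgL sinθ = 503.38 J; ½mv² = 416.00 J
W_f = 503.38 − 416.00 = 87.38 J
μ_k = W_f/(mg cosθ · L) = 87.38/(115.7 × 8.5) = 0.08883

μ_k = 0.089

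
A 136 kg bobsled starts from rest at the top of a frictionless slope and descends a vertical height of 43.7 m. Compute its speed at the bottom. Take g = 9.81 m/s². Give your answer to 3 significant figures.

v = 29.3 m/s

Energy conservation between the two points: mgh = ½mv²
The mass cancels from both sides.
v = √(2gh) = √(2 × 9.81 × 43.7) = √857.39 = 29.28 m/s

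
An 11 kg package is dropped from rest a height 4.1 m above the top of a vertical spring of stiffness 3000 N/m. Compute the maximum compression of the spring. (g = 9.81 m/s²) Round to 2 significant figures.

x = 0.58 m

Take the reference level at the top of the uncompressed spring. At max compression the package has fallen H + x and is momentarily at rest:
mg(H + x) = ½kx²
½(3000)x² − (11)(9.81)x − (11)(9.81)(4.1) = 0
1500x² − 107.9x − 442.4 = 0
x = [107.9 + √(11645 + 2.6546e+06)]/(2 × 1500) = 0.5803 m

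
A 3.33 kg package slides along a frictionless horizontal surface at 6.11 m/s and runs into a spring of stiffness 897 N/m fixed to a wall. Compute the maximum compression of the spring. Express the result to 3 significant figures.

Conservation of energy between contact and max compression: ½mv² = ½kx²
x = v√(m/k) = 6.11 × √(3.33/897) = 0.3723 m

x = 0.372 m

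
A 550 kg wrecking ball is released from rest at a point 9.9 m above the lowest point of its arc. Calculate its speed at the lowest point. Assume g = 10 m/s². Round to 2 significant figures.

v = 14 m/s

Equating total energy at the two states: mgh = ½mv²
The mass cancels from both sides.
v = √(2gh) = √(2 × 10 × 9.9) = √198.00 = 14.07 m/s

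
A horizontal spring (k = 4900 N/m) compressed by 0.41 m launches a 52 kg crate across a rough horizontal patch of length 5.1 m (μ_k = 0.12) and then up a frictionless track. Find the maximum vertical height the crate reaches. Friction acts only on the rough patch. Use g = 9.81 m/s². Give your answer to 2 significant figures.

Spring energy: E₀ = ½kx² = ½(4900)(0.41)² = 411.84 J
Friction: W_f = μ_k mg d = (0.12)(52)(9.81)(5.1) = 312.2 J
Energy at base of ramp: E = 411.84 − 312.2 = 99.652 J
At max height all remaining energy is PE: mgh = E ⇒ h = E/(mg) = 99.652/(52 × 9.81) = 0.1953 m

h = 0.20 m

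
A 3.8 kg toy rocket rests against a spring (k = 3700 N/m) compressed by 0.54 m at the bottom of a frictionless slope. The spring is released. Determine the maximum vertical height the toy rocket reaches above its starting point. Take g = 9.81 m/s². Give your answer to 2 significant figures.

h = 14 m

All spring PE becomes gravitational PE at the highest point: ½kx² = mgh
h = kx²/(2mg) = (3700)(0.54)²/(2 × 3.8 × 9.81) = 14.47 m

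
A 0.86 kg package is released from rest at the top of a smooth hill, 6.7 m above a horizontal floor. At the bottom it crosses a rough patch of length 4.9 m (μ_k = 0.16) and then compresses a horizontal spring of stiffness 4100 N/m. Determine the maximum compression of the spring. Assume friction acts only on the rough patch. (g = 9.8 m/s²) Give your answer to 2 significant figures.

Initial energy: E₁ = mgh = (0.86)(9.8)(6.7) = 56.468 J
Friction removes W_f = μ_k mg d = (0.16)(0.86)(9.8)(4.9) = 6.608 J
Energy reaching the spring: E = 56.468 − 6.608 = 49.860 J
At max compression ½kx² = E ⇒ x = √(2E/k) = √(2 × 49.860/4100) = 0.1560 m

x = 0.16 m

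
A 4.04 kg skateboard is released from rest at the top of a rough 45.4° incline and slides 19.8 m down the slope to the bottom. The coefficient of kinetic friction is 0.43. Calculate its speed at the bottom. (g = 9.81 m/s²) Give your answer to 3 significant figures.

Taking the bottom as reference, mgh = ½mv² + μ_k N L with h = L sinθ, N = mg cosθ:
mgh = mgL sinθ = (4.04)(9.81)(19.8)sin45.4° = 558.74 J
W_f = μ_k mg cosθ · L = (0.43)(4.04)(9.81)cos45.4°·19.8 = 236.9 J
½mv² = 558.74 − 236.9 = 321.81 J
v = √(2 × 321.81/4.04) = 12.62 m/s

v = 12.6 m/s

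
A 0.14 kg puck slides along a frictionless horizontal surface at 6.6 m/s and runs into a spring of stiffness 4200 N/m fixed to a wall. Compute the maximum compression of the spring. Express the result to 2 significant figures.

x = 0.038 m

All KE is stored as spring PE at maximum compression: ½mv² = ½kx²
x = v√(m/k) = 6.6 × √(0.14/4200) = 0.03811 m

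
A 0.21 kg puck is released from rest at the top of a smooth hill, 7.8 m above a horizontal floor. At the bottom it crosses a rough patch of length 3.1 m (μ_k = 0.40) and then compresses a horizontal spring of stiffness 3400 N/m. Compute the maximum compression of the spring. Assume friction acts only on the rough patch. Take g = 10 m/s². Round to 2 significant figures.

Initial energy: E₁ = mgh = (0.21)(10)(7.8) = 16.380 J
Friction removes W_f = μ_k mg d = (0.40)(0.21)(10)(3.1) = 2.604 J
Energy reaching the spring: E = 16.380 − 2.604 = 13.776 J
At max compression ½kx² = E ⇒ x = √(2E/k) = √(2 × 13.776/3400) = 0.09002 m

x = 0.090 m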